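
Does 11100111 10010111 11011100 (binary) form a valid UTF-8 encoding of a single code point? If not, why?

Leading byte 0xE7 = 11100111 → 3-byte form.
Byte 3 is 0xDC = 11011100, which is not 10xxxxxx — expected a continuation byte.

invalid (non-continuation byte where continuation expected)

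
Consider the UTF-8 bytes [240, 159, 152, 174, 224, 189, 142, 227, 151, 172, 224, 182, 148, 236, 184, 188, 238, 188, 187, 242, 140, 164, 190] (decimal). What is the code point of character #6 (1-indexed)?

Offset 0: leading byte 0xF0 = 11110000 → 4-byte char #1 = F0 9F 98 AE.
Offset 4: leading byte 0xE0 = 11100000 → 3-byte char #2 = E0 BD 8E.
Offset 7: leading byte 0xE3 = 11100011 → 3-byte char #3 = E3 97 AC.
Offset 10: leading byte 0xE0 = 11100000 → 3-byte char #4 = E0 B6 94.
Offset 13: leading byte 0xEC = 11101100 → 3-byte char #5 = EC B8 BC.
Offset 16: leading byte 0xEE = 11101110 → 3-byte char #6 = EE BC BB.
Leading byte 0xEE = 11101110 matches 1110xxxx → 3-byte sequence.
Byte 1: 0xEE = 11101110, payload 1110 (4 bits).
Byte 2: 0xBC = 10111100 (10xxxxxx ✓), payload 111100.
Byte 3: 0xBB = 10111011 (10xxxxxx ✓), payload 111011.
Concatenate: 1110111100111011 = 0xEF3B (16 bits → U+EF3B).

U+EF3B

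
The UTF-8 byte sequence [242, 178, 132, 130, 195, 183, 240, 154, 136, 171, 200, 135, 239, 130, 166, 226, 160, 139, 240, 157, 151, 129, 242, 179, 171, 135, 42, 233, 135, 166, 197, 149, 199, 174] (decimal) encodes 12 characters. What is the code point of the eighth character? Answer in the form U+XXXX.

U+B3AC7

Offset 0: leading byte 0xF2 = 11110010 → 4-byte char #1 = F2 B2 84 82.
Offset 4: leading byte 0xC3 = 11000011 → 2-byte char #2 = C3 B7.
Offset 6: leading byte 0xF0 = 11110000 → 4-byte char #3 = F0 9A 88 AB.
Offset 10: leading byte 0xC8 = 11001000 → 2-byte char #4 = C8 87.
Offset 12: leading byte 0xEF = 11101111 → 3-byte char #5 = EF 82 A6.
Offset 15: leading byte 0xE2 = 11100010 → 3-byte char #6 = E2 A0 8B.
Offset 18: leading byte 0xF0 = 11110000 → 4-byte char #7 = F0 9D 97 81.
Offset 22: leading byte 0xF2 = 11110010 → 4-byte char #8 = F2 B3 AB 87.
Leading byte 0xF2 = 11110010 matches 11110xxx → 4-byte sequence.
Byte 1: 0xF2 = 11110010, payload 010 (3 bits).
Byte 2: 0xB3 = 10110011 (10xxxxxx ✓), payload 110011.
Byte 3: 0xAB = 10101011 (10xxxxxx ✓), payload 101011.
Byte 4: 0x87 = 10000111 (10xxxxxx ✓), payload 000111.
Concatenate: 010110011101011000111 = 0xB3AC7 (21 bits → U+B3AC7).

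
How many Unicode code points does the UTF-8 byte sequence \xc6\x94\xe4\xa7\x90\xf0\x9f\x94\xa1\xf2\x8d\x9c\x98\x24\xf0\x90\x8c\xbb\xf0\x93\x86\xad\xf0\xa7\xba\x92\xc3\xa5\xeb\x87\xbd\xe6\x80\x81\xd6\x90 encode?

Byte at offset 0: 0xC6 = 11000110 → 2-byte char (#1). Advance 2.
Byte at offset 2: 0xE4 = 11100100 → 3-byte char (#2). Advance 3.
Byte at offset 5: 0xF0 = 11110000 → 4-byte char (#3). Advance 4.
Byte at offset 9: 0xF2 = 11110010 → 4-byte char (#4). Advance 4.
Byte at offset 13: 0x24 = 00100100 → 1-byte char (#5). Advance 1.
Byte at offset 14: 0xF0 = 11110000 → 4-byte char (#6). Advance 4.
Byte at offset 18: 0xF0 = 11110000 → 4-byte char (#7). Advance 4.
Byte at offset 22: 0xF0 = 11110000 → 4-byte char (#8). Advance 4.
Byte at offset 26: 0xC3 = 11000011 → 2-byte char (#9). Advance 2.
Byte at offset 28: 0xEB = 11101011 → 3-byte char (#10). Advance 3.
Byte at offset 31: 0xE6 = 11100110 → 3-byte char (#11). Advance 3.
Byte at offset 34: 0xD6 = 11010110 → 2-byte char (#12). Advance 2.
Reached end at offset 36 after 12 code points.

12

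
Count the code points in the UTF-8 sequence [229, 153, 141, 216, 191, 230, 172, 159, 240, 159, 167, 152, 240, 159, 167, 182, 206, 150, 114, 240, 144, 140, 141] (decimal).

Byte at offset 0: 0xE5 = 11100101 → 3-byte char (#1). Advance 3.
Byte at offset 3: 0xD8 = 11011000 → 2-byte char (#2). Advance 2.
Byte at offset 5: 0xE6 = 11100110 → 3-byte char (#3). Advance 3.
Byte at offset 8: 0xF0 = 11110000 → 4-byte char (#4). Advance 4.
Byte at offset 12: 0xF0 = 11110000 → 4-byte char (#5). Advance 4.
Byte at offset 16: 0xCE = 11001110 → 2-byte char (#6). Advance 2.
Byte at offset 18: 0x72 = 01110010 → 1-byte char (#7). Advance 1.
Byte at offset 19: 0xF0 = 11110000 → 4-byte char (#8). Advance 4.
Reached end at offset 23 after 8 code points.

8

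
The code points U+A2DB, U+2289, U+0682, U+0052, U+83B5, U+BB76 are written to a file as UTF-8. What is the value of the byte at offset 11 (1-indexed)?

1-indexed offset 11 is 0-indexed offset 10.
U+A2DB → 3-byte form EA 8B 9B at offsets 0–2.
U+2289 → 3-byte form E2 8A 89 at offsets 3–5.
U+0682 → 2-byte form DA 82 at offsets 6–7.
U+0052 → 1-byte form 52 at offsets 8–8.
U+83B5 → 3-byte form E8 8E B5 at offsets 9–11.
Offset 10 falls in char 5's range; it's byte 2 of E8 8E B5 = 0x8E.

0x8E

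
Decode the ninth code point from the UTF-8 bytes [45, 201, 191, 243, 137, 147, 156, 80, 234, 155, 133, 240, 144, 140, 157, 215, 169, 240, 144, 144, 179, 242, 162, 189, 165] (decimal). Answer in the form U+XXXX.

Offset 0: leading byte 0x2D = 00101101 → 1-byte char #1 = 2D.
Offset 1: leading byte 0xC9 = 11001001 → 2-byte char #2 = C9 BF.
Offset 3: leading byte 0xF3 = 11110011 → 4-byte char #3 = F3 89 93 9C.
Offset 7: leading byte 0x50 = 01010000 → 1-byte char #4 = 50.
Offset 8: leading byte 0xEA = 11101010 → 3-byte char #5 = EA 9B 85.
Offset 11: leading byte 0xF0 = 11110000 → 4-byte char #6 = F0 90 8C 9D.
Offset 15: leading byte 0xD7 = 11010111 → 2-byte char #7 = D7 A9.
Offset 17: leading byte 0xF0 = 11110000 → 4-byte char #8 = F0 90 90 B3.
Offset 21: leading byte 0xF2 = 11110010 → 4-byte char #9 = F2 A2 BD A5.
Leading byte 0xF2 = 11110010 matches 11110xxx → 4-byte sequence.
Byte 1: 0xF2 = 11110010, payload 010 (3 bits).
Byte 2: 0xA2 = 10100010 (10xxxxxx ✓), payload 100010.
Byte 3: 0xBD = 10111101 (10xxxxxx ✓), payload 111101.
Byte 4: 0xA5 = 10100101 (10xxxxxx ✓), payload 100101.
Concatenate: 010100010111101100101 = 0xA2F65 (21 bits → U+A2F65).

U+A2F65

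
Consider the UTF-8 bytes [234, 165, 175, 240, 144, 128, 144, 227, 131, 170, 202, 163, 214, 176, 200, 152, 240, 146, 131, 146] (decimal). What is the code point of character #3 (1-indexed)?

Offset 0: leading byte 0xEA = 11101010 → 3-byte char #1 = EA A5 AF.
Offset 3: leading byte 0xF0 = 11110000 → 4-byte char #2 = F0 90 80 90.
Offset 7: leading byte 0xE3 = 11100011 → 3-byte char #3 = E3 83 AA.
Leading byte 0xE3 = 11100011 matches 1110xxxx → 3-byte sequence.
Byte 1: 0xE3 = 11100011, payload 0011 (4 bits).
Byte 2: 0x83 = 10000011 (10xxxxxx ✓), payload 000011.
Byte 3: 0xAA = 10101010 (10xxxxxx ✓), payload 101010.
Concatenate: 0011000011101010 = 0x30EA (16 bits → U+30EA).

U+30EA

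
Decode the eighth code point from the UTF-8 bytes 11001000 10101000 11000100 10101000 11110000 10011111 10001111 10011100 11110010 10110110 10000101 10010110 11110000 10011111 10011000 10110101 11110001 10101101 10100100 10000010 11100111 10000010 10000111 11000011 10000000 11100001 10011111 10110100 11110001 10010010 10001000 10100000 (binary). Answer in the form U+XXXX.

Offset 0: leading byte 0xC8 = 11001000 → 2-byte char #1 = C8 A8.
Offset 2: leading byte 0xC4 = 11000100 → 2-byte char #2 = C4 A8.
Offset 4: leading byte 0xF0 = 11110000 → 4-byte char #3 = F0 9F 8F 9C.
Offset 8: leading byte 0xF2 = 11110010 → 4-byte char #4 = F2 B6 85 96.
Offset 12: leading byte 0xF0 = 11110000 → 4-byte char #5 = F0 9F 98 B5.
Offset 16: leading byte 0xF1 = 11110001 → 4-byte char #6 = F1 AD A4 82.
Offset 20: leading byte 0xE7 = 11100111 → 3-byte char #7 = E7 82 87.
Offset 23: leading byte 0xC3 = 11000011 → 2-byte char #8 = C3 80.
Leading byte 0xC3 = 11000011 matches 110xxxxx → 2-byte sequence.
Byte 1: 0xC3 = 11000011, payload 00011 (5 bits).
Byte 2: 0x80 = 10000000 (10xxxxxx ✓), payload 000000.
Concatenate: 00011000000 = 0xC0 (11 bits → U+00C0).

U+00C0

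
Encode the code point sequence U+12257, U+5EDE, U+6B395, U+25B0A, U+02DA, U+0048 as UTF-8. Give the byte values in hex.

F0 92 89 97 E5 BB 9E F1 AB 8E 95 F0 A5 AC 8A CB 9A 48

U+12257: 4-byte form → F0 92 89 97.
U+5EDE: 3-byte form → E5 BB 9E.
U+6B395: 4-byte form → F1 AB 8E 95.
U+25B0A: 4-byte form → F0 A5 AC 8A.
U+02DA: 2-byte form → CB 9A.
U+0048: 1-byte form → 48.
Concatenated (18 bytes): F0 92 89 97 E5 BB 9E F1 AB 8E 95 F0 A5 AC 8A CB 9A 48.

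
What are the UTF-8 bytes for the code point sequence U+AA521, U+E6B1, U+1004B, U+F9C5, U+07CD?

U+AA521: 4-byte form → F2 AA 94 A1.
U+E6B1: 3-byte form → EE 9A B1.
U+1004B: 4-byte form → F0 90 81 8B.
U+F9C5: 3-byte form → EF A7 85.
U+07CD: 2-byte form → DF 8D.
Concatenated (16 bytes): F2 AA 94 A1 EE 9A B1 F0 90 81 8B EF A7 85 DF 8D.

F2 AA 94 A1 EE 9A B1 F0 90 81 8B EF A7 85 DF 8D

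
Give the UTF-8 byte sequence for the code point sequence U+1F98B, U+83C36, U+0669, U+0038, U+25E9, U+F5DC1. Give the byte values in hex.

U+1F98B: 4-byte form → F0 9F A6 8B.
U+83C36: 4-byte form → F2 83 B0 B6.
U+0669: 2-byte form → D9 A9.
U+0038: 1-byte form → 38.
U+25E9: 3-byte form → E2 97 A9.
U+F5DC1: 4-byte form → F3 B5 B7 81.
Concatenated (18 bytes): F0 9F A6 8B F2 83 B0 B6 D9 A9 38 E2 97 A9 F3 B5 B7 81.

F0 9F A6 8B F2 83 B0 B6 D9 A9 38 E2 97 A9 F3 B5 B7 81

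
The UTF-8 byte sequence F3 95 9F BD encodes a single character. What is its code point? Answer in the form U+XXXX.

U+D57FD

Leading byte 0xF3 = 11110011 matches 11110xxx → 4-byte sequence.
Byte 1: 0xF3 = 11110011, payload 011 (3 bits).
Byte 2: 0x95 = 10010101 (10xxxxxx ✓), payload 010101.
Byte 3: 0x9F = 10011111 (10xxxxxx ✓), payload 011111.
Byte 4: 0xBD = 10111101 (10xxxxxx ✓), payload 111101.
Concatenate: 011010101011111111101 = 0xD57FD (21 bits → U+D57FD).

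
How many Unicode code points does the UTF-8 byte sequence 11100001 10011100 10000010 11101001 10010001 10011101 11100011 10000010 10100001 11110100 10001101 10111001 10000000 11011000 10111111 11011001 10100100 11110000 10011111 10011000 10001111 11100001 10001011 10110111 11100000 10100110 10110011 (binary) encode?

Byte at offset 0: 0xE1 = 11100001 → 3-byte char (#1). Advance 3.
Byte at offset 3: 0xE9 = 11101001 → 3-byte char (#2). Advance 3.
Byte at offset 6: 0xE3 = 11100011 → 3-byte char (#3). Advance 3.
Byte at offset 9: 0xF4 = 11110100 → 4-byte char (#4). Advance 4.
Byte at offset 13: 0xD8 = 11011000 → 2-byte char (#5). Advance 2.
Byte at offset 15: 0xD9 = 11011001 → 2-byte char (#6). Advance 2.
Byte at offset 17: 0xF0 = 11110000 → 4-byte char (#7). Advance 4.
Byte at offset 21: 0xE1 = 11100001 → 3-byte char (#8). Advance 3.
Byte at offset 24: 0xE0 = 11100000 → 3-byte char (#9). Advance 3.
Reached end at offset 27 after 9 code points.

9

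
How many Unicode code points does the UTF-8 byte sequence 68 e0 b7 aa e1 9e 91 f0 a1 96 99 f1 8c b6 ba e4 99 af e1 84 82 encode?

7

Byte at offset 0: 0x68 = 01101000 → 1-byte char (#1). Advance 1.
Byte at offset 1: 0xE0 = 11100000 → 3-byte char (#2). Advance 3.
Byte at offset 4: 0xE1 = 11100001 → 3-byte char (#3). Advance 3.
Byte at offset 7: 0xF0 = 11110000 → 4-byte char (#4). Advance 4.
Byte at offset 11: 0xF1 = 11110001 → 4-byte char (#5). Advance 4.
Byte at offset 15: 0xE4 = 11100100 → 3-byte char (#6). Advance 3.
Byte at offset 18: 0xE1 = 11100001 → 3-byte char (#7). Advance 3.
Reached end at offset 21 after 7 code points.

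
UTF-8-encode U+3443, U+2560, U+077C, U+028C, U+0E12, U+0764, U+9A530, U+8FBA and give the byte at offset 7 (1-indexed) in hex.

0xDD

1-indexed offset 7 is 0-indexed offset 6.
U+3443 → 3-byte form E3 91 83 at offsets 0–2.
U+2560 → 3-byte form E2 95 A0 at offsets 3–5.
U+077C → 2-byte form DD BC at offsets 6–7.
Offset 6 falls in char 3's range; it's byte 1 of DD BC = 0xDD.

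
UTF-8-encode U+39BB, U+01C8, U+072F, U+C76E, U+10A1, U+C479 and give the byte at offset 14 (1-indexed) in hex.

1-indexed offset 14 is 0-indexed offset 13.
U+39BB → 3-byte form E3 A6 BB at offsets 0–2.
U+01C8 → 2-byte form C7 88 at offsets 3–4.
U+072F → 2-byte form DC AF at offsets 5–6.
U+C76E → 3-byte form EC 9D AE at offsets 7–9.
U+10A1 → 3-byte form E1 82 A1 at offsets 10–12.
U+C479 → 3-byte form EC 91 B9 at offsets 13–15.
Offset 13 falls in char 6's range; it's byte 1 of EC 91 B9 = 0xEC.

0xEC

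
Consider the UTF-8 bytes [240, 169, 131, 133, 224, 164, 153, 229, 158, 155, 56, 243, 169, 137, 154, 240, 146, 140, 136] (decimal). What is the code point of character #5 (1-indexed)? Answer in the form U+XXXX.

U+E925A

Offset 0: leading byte 0xF0 = 11110000 → 4-byte char #1 = F0 A9 83 85.
Offset 4: leading byte 0xE0 = 11100000 → 3-byte char #2 = E0 A4 99.
Offset 7: leading byte 0xE5 = 11100101 → 3-byte char #3 = E5 9E 9B.
Offset 10: leading byte 0x38 = 00111000 → 1-byte char #4 = 38.
Offset 11: leading byte 0xF3 = 11110011 → 4-byte char #5 = F3 A9 89 9A.
Leading byte 0xF3 = 11110011 matches 11110xxx → 4-byte sequence.
Byte 1: 0xF3 = 11110011, payload 011 (3 bits).
Byte 2: 0xA9 = 10101001 (10xxxxxx ✓), payload 101001.
Byte 3: 0x89 = 10001001 (10xxxxxx ✓), payload 001001.
Byte 4: 0x9A = 10011010 (10xxxxxx ✓), payload 011010.
Concatenate: 011101001001001011010 = 0xE925A (21 bits → U+E925A).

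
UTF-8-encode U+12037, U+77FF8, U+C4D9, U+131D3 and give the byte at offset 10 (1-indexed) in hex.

1-indexed offset 10 is 0-indexed offset 9.
U+12037 → 4-byte form F0 92 80 B7 at offsets 0–3.
U+77FF8 → 4-byte form F1 B7 BF B8 at offsets 4–7.
U+C4D9 → 3-byte form EC 93 99 at offsets 8–10.
Offset 9 falls in char 3's range; it's byte 2 of EC 93 99 = 0x93.

0x93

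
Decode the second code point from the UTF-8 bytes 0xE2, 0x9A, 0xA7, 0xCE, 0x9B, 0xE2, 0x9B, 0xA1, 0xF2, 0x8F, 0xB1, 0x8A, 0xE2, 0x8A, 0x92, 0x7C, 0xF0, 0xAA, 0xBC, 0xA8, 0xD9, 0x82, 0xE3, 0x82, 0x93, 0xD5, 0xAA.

U+039B

Offset 0: leading byte 0xE2 = 11100010 → 3-byte char #1 = E2 9A A7.
Offset 3: leading byte 0xCE = 11001110 → 2-byte char #2 = CE 9B.
Leading byte 0xCE = 11001110 matches 110xxxxx → 2-byte sequence.
Byte 1: 0xCE = 11001110, payload 01110 (5 bits).
Byte 2: 0x9B = 10011011 (10xxxxxx ✓), payload 011011.
Concatenate: 01110011011 = 0x39B (11 bits → U+039B).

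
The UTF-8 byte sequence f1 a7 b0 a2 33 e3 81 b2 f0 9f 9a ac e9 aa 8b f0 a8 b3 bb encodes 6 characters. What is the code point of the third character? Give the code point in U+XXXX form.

U+3072

Offset 0: leading byte 0xF1 = 11110001 → 4-byte char #1 = F1 A7 B0 A2.
Offset 4: leading byte 0x33 = 00110011 → 1-byte char #2 = 33.
Offset 5: leading byte 0xE3 = 11100011 → 3-byte char #3 = E3 81 B2.
Leading byte 0xE3 = 11100011 matches 1110xxxx → 3-byte sequence.
Byte 1: 0xE3 = 11100011, payload 0011 (4 bits).
Byte 2: 0x81 = 10000001 (10xxxxxx ✓), payload 000001.
Byte 3: 0xB2 = 10110010 (10xxxxxx ✓), payload 110010.
Concatenate: 0011000001110010 = 0x3072 (16 bits → U+3072).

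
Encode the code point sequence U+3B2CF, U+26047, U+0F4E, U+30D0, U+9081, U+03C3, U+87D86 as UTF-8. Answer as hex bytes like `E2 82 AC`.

F0 BB 8B 8F F0 A6 81 87 E0 BD 8E E3 83 90 E9 82 81 CF 83 F2 87 B6 86

U+3B2CF: 4-byte form → F0 BB 8B 8F.
U+26047: 4-byte form → F0 A6 81 87.
U+0F4E: 3-byte form → E0 BD 8E.
U+30D0: 3-byte form → E3 83 90.
U+9081: 3-byte form → E9 82 81.
U+03C3: 2-byte form → CF 83.
U+87D86: 4-byte form → F2 87 B6 86.
Concatenated (23 bytes): F0 BB 8B 8F F0 A6 81 87 E0 BD 8E E3 83 90 E9 82 81 CF 83 F2 87 B6 86.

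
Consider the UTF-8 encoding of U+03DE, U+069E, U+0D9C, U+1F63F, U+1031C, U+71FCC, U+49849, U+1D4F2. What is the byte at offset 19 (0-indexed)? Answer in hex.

0xF1

U+03DE → 2-byte form CF 9E at offsets 0–1.
U+069E → 2-byte form DA 9E at offsets 2–3.
U+0D9C → 3-byte form E0 B6 9C at offsets 4–6.
U+1F63F → 4-byte form F0 9F 98 BF at offsets 7–10.
U+1031C → 4-byte form F0 90 8C 9C at offsets 11–14.
U+71FCC → 4-byte form F1 B1 BF 8C at offsets 15–18.
U+49849 → 4-byte form F1 89 A1 89 at offsets 19–22.
Offset 19 falls in char 7's range; it's byte 1 of F1 89 A1 89 = 0xF1.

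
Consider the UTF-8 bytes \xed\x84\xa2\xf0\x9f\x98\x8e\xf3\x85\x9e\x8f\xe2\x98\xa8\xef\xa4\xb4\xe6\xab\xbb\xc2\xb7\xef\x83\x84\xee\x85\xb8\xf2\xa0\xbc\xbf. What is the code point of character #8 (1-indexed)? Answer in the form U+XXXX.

U+F0C4

Offset 0: leading byte 0xED = 11101101 → 3-byte char #1 = ED 84 A2.
Offset 3: leading byte 0xF0 = 11110000 → 4-byte char #2 = F0 9F 98 8E.
Offset 7: leading byte 0xF3 = 11110011 → 4-byte char #3 = F3 85 9E 8F.
Offset 11: leading byte 0xE2 = 11100010 → 3-byte char #4 = E2 98 A8.
Offset 14: leading byte 0xEF = 11101111 → 3-byte char #5 = EF A4 B4.
Offset 17: leading byte 0xE6 = 11100110 → 3-byte char #6 = E6 AB BB.
Offset 20: leading byte 0xC2 = 11000010 → 2-byte char #7 = C2 B7.
Offset 22: leading byte 0xEF = 11101111 → 3-byte char #8 = EF 83 84.
Leading byte 0xEF = 11101111 matches 1110xxxx → 3-byte sequence.
Byte 1: 0xEF = 11101111, payload 1111 (4 bits).
Byte 2: 0x83 = 10000011 (10xxxxxx ✓), payload 000011.
Byte 3: 0x84 = 10000100 (10xxxxxx ✓), payload 000100.
Concatenate: 1111000011000100 = 0xF0C4 (16 bits → U+F0C4).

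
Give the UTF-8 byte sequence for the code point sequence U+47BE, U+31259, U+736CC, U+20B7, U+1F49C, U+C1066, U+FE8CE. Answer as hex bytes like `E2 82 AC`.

U+47BE: 3-byte form → E4 9E BE.
U+31259: 4-byte form → F0 B1 89 99.
U+736CC: 4-byte form → F1 B3 9B 8C.
U+20B7: 3-byte form → E2 82 B7.
U+1F49C: 4-byte form → F0 9F 92 9C.
U+C1066: 4-byte form → F3 81 81 A6.
U+FE8CE: 4-byte form → F3 BE A3 8E.
Concatenated (26 bytes): E4 9E BE F0 B1 89 99 F1 B3 9B 8C E2 82 B7 F0 9F 92 9C F3 81 81 A6 F3 BE A3 8E.

E4 9E BE F0 B1 89 99 F1 B3 9B 8C E2 82 B7 F0 9F 92 9C F3 81 81 A6 F3 BE A3 8E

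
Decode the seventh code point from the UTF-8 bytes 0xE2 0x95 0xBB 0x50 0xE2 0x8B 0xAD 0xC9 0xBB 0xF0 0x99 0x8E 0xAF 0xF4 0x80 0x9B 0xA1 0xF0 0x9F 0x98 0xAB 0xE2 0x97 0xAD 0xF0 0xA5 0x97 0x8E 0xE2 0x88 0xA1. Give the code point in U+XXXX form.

U+1F62B

Offset 0: leading byte 0xE2 = 11100010 → 3-byte char #1 = E2 95 BB.
Offset 3: leading byte 0x50 = 01010000 → 1-byte char #2 = 50.
Offset 4: leading byte 0xE2 = 11100010 → 3-byte char #3 = E2 8B AD.
Offset 7: leading byte 0xC9 = 11001001 → 2-byte char #4 = C9 BB.
Offset 9: leading byte 0xF0 = 11110000 → 4-byte char #5 = F0 99 8E AF.
Offset 13: leading byte 0xF4 = 11110100 → 4-byte char #6 = F4 80 9B A1.
Offset 17: leading byte 0xF0 = 11110000 → 4-byte char #7 = F0 9F 98 AB.
Leading byte 0xF0 = 11110000 matches 11110xxx → 4-byte sequence.
Byte 1: 0xF0 = 11110000, payload 000 (3 bits).
Byte 2: 0x9F = 10011111 (10xxxxxx ✓), payload 011111.
Byte 3: 0x98 = 10011000 (10xxxxxx ✓), payload 011000.
Byte 4: 0xAB = 10101011 (10xxxxxx ✓), payload 101011.
Concatenate: 000011111011000101011 = 0x1F62B (21 bits → U+1F62B).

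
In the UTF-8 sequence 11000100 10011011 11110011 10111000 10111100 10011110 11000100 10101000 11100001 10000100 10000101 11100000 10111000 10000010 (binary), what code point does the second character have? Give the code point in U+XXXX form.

U+F8F1E

Offset 0: leading byte 0xC4 = 11000100 → 2-byte char #1 = C4 9B.
Offset 2: leading byte 0xF3 = 11110011 → 4-byte char #2 = F3 B8 BC 9E.
Leading byte 0xF3 = 11110011 matches 11110xxx → 4-byte sequence.
Byte 1: 0xF3 = 11110011, payload 011 (3 bits).
Byte 2: 0xB8 = 10111000 (10xxxxxx ✓), payload 111000.
Byte 3: 0xBC = 10111100 (10xxxxxx ✓), payload 111100.
Byte 4: 0x9E = 10011110 (10xxxxxx ✓), payload 011110.
Concatenate: 011111000111100011110 = 0xF8F1E (21 bits → U+F8F1E).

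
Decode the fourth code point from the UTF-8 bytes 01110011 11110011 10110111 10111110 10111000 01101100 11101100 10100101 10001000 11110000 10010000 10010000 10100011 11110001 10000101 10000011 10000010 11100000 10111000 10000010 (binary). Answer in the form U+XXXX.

Offset 0: leading byte 0x73 = 01110011 → 1-byte char #1 = 73.
Offset 1: leading byte 0xF3 = 11110011 → 4-byte char #2 = F3 B7 BE B8.
Offset 5: leading byte 0x6C = 01101100 → 1-byte char #3 = 6C.
Offset 6: leading byte 0xEC = 11101100 → 3-byte char #4 = EC A5 88.
Leading byte 0xEC = 11101100 matches 1110xxxx → 3-byte sequence.
Byte 1: 0xEC = 11101100, payload 1100 (4 bits).
Byte 2: 0xA5 = 10100101 (10xxxxxx ✓), payload 100101.
Byte 3: 0x88 = 10001000 (10xxxxxx ✓), payload 001000.
Concatenate: 1100100101001000 = 0xC948 (16 bits → U+C948).

U+C948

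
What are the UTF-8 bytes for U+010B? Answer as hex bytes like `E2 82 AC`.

C4 8B

U+010B = 0x10B = 267 decimal. In range U+0080–U+07FF → 2-byte form: 110xxxxx 10xxxxxx.
Binary (11 bits): 00100001011.
Split 5+6: 00100 | 001011.
Byte 1: 11000100 = 0xC4.
Byte 2: 10001011 = 0x8B.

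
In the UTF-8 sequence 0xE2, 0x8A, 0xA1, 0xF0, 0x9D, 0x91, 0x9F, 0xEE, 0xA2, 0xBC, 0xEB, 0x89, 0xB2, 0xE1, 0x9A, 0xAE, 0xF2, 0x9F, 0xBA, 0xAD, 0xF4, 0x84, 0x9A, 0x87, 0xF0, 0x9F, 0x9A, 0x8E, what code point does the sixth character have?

U+9FEAD

Offset 0: leading byte 0xE2 = 11100010 → 3-byte char #1 = E2 8A A1.
Offset 3: leading byte 0xF0 = 11110000 → 4-byte char #2 = F0 9D 91 9F.
Offset 7: leading byte 0xEE = 11101110 → 3-byte char #3 = EE A2 BC.
Offset 10: leading byte 0xEB = 11101011 → 3-byte char #4 = EB 89 B2.
Offset 13: leading byte 0xE1 = 11100001 → 3-byte char #5 = E1 9A AE.
Offset 16: leading byte 0xF2 = 11110010 → 4-byte char #6 = F2 9F BA AD.
Leading byte 0xF2 = 11110010 matches 11110xxx → 4-byte sequence.
Byte 1: 0xF2 = 11110010, payload 010 (3 bits).
Byte 2: 0x9F = 10011111 (10xxxxxx ✓), payload 011111.
Byte 3: 0xBA = 10111010 (10xxxxxx ✓), payload 111010.
Byte 4: 0xAD = 10101101 (10xxxxxx ✓), payload 101101.
Concatenate: 010011111111010101101 = 0x9FEAD (21 bits → U+9FEAD).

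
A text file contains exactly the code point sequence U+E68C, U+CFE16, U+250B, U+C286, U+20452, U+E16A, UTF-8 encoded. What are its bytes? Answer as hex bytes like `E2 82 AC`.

U+E68C: 3-byte form → EE 9A 8C.
U+CFE16: 4-byte form → F3 8F B8 96.
U+250B: 3-byte form → E2 94 8B.
U+C286: 3-byte form → EC 8A 86.
U+20452: 4-byte form → F0 A0 91 92.
U+E16A: 3-byte form → EE 85 AA.
Concatenated (20 bytes): EE 9A 8C F3 8F B8 96 E2 94 8B EC 8A 86 F0 A0 91 92 EE 85 AA.

EE 9A 8C F3 8F B8 96 E2 94 8B EC 8A 86 F0 A0 91 92 EE 85 AA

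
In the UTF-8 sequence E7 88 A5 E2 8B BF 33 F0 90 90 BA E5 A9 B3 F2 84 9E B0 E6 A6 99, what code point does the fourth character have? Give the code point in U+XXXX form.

Offset 0: leading byte 0xE7 = 11100111 → 3-byte char #1 = E7 88 A5.
Offset 3: leading byte 0xE2 = 11100010 → 3-byte char #2 = E2 8B BF.
Offset 6: leading byte 0x33 = 00110011 → 1-byte char #3 = 33.
Offset 7: leading byte 0xF0 = 11110000 → 4-byte char #4 = F0 90 90 BA.
Leading byte 0xF0 = 11110000 matches 11110xxx → 4-byte sequence.
Byte 1: 0xF0 = 11110000, payload 000 (3 bits).
Byte 2: 0x90 = 10010000 (10xxxxxx ✓), payload 010000.
Byte 3: 0x90 = 10010000 (10xxxxxx ✓), payload 010000.
Byte 4: 0xBA = 10111010 (10xxxxxx ✓), payload 111010.
Concatenate: 000010000010000111010 = 0x1043A (21 bits → U+1043A).

U+1043A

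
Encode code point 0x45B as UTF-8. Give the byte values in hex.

D1 9B

U+045B = 0x45B = 1115 decimal. In range U+0080–U+07FF → 2-byte form: 110xxxxx 10xxxxxx.
Binary (11 bits): 10001011011.
Split 5+6: 10001 | 011011.
Byte 1: 11010001 = 0xD1.
Byte 2: 10011011 = 0x9B.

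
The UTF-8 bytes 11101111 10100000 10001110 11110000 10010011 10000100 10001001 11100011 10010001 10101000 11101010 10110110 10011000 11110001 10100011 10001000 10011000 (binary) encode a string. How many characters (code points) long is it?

Byte at offset 0: 0xEF = 11101111 → 3-byte char (#1). Advance 3.
Byte at offset 3: 0xF0 = 11110000 → 4-byte char (#2). Advance 4.
Byte at offset 7: 0xE3 = 11100011 → 3-byte char (#3). Advance 3.
Byte at offset 10: 0xEA = 11101010 → 3-byte char (#4). Advance 3.
Byte at offset 13: 0xF1 = 11110001 → 4-byte char (#5). Advance 4.
Reached end at offset 17 after 5 code points.

5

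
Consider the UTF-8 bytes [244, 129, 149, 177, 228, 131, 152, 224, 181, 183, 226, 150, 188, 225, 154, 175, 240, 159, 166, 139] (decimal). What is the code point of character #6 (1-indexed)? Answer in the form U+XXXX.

U+1F98B

Offset 0: leading byte 0xF4 = 11110100 → 4-byte char #1 = F4 81 95 B1.
Offset 4: leading byte 0xE4 = 11100100 → 3-byte char #2 = E4 83 98.
Offset 7: leading byte 0xE0 = 11100000 → 3-byte char #3 = E0 B5 B7.
Offset 10: leading byte 0xE2 = 11100010 → 3-byte char #4 = E2 96 BC.
Offset 13: leading byte 0xE1 = 11100001 → 3-byte char #5 = E1 9A AF.
Offset 16: leading byte 0xF0 = 11110000 → 4-byte char #6 = F0 9F A6 8B.
Leading byte 0xF0 = 11110000 matches 11110xxx → 4-byte sequence.
Byte 1: 0xF0 = 11110000, payload 000 (3 bits).
Byte 2: 0x9F = 10011111 (10xxxxxx ✓), payload 011111.
Byte 3: 0xA6 = 10100110 (10xxxxxx ✓), payload 100110.
Byte 4: 0x8B = 10001011 (10xxxxxx ✓), payload 001011.
Concatenate: 000011111100110001011 = 0x1F98B (21 bits → U+1F98B).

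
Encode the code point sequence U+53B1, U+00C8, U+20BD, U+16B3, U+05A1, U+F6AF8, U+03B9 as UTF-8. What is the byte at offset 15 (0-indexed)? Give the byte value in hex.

U+53B1 → 3-byte form E5 8E B1 at offsets 0–2.
U+00C8 → 2-byte form C3 88 at offsets 3–4.
U+20BD → 3-byte form E2 82 BD at offsets 5–7.
U+16B3 → 3-byte form E1 9A B3 at offsets 8–10.
U+05A1 → 2-byte form D6 A1 at offsets 11–12.
U+F6AF8 → 4-byte form F3 B6 AB B8 at offsets 13–16.
Offset 15 falls in char 6's range; it's byte 3 of F3 B6 AB B8 = 0xAB.

0xAB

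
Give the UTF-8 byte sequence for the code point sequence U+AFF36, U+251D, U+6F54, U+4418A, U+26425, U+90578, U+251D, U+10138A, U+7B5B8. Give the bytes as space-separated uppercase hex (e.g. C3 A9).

F2 AF BC B6 E2 94 9D E6 BD 94 F1 84 86 8A F0 A6 90 A5 F2 90 95 B8 E2 94 9D F4 81 8E 8A F1 BB 96 B8

U+AFF36: 4-byte form → F2 AF BC B6.
U+251D: 3-byte form → E2 94 9D.
U+6F54: 3-byte form → E6 BD 94.
U+4418A: 4-byte form → F1 84 86 8A.
U+26425: 4-byte form → F0 A6 90 A5.
U+90578: 4-byte form → F2 90 95 B8.
U+251D: 3-byte form → E2 94 9D.
U+10138A: 4-byte form → F4 81 8E 8A.
U+7B5B8: 4-byte form → F1 BB 96 B8.
Concatenated (33 bytes): F2 AF BC B6 E2 94 9D E6 BD 94 F1 84 86 8A F0 A6 90 A5 F2 90 95 B8 E2 94 9D F4 81 8E 8A F1 BB 96 B8.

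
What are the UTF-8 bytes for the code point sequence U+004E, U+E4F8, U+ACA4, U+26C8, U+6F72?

4E EE 93 B8 EA B2 A4 E2 9B 88 E6 BD B2

U+004E: 1-byte form → 4E.
U+E4F8: 3-byte form → EE 93 B8.
U+ACA4: 3-byte form → EA B2 A4.
U+26C8: 3-byte form → E2 9B 88.
U+6F72: 3-byte form → E6 BD B2.
Concatenated (13 bytes): 4E EE 93 B8 EA B2 A4 E2 9B 88 E6 BD B2.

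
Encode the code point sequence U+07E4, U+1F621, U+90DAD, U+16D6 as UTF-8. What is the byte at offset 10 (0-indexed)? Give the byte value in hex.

0xE1

U+07E4 → 2-byte form DF A4 at offsets 0–1.
U+1F621 → 4-byte form F0 9F 98 A1 at offsets 2–5.
U+90DAD → 4-byte form F2 90 B6 AD at offsets 6–9.
U+16D6 → 3-byte form E1 9B 96 at offsets 10–12.
Offset 10 falls in char 4's range; it's byte 1 of E1 9B 96 = 0xE1.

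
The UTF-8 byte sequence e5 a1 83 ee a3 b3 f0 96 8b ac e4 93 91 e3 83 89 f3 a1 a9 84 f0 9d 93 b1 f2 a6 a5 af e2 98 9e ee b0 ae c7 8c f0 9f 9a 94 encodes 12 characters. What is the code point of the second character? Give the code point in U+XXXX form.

U+E8F3

Offset 0: leading byte 0xE5 = 11100101 → 3-byte char #1 = E5 A1 83.
Offset 3: leading byte 0xEE = 11101110 → 3-byte char #2 = EE A3 B3.
Leading byte 0xEE = 11101110 matches 1110xxxx → 3-byte sequence.
Byte 1: 0xEE = 11101110, payload 1110 (4 bits).
Byte 2: 0xA3 = 10100011 (10xxxxxx ✓), payload 100011.
Byte 3: 0xB3 = 10110011 (10xxxxxx ✓), payload 110011.
Concatenate: 1110100011110011 = 0xE8F3 (16 bits → U+E8F3).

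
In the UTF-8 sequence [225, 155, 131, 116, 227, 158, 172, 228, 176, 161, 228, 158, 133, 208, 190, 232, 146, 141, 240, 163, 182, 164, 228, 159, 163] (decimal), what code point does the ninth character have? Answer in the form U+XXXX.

Offset 0: leading byte 0xE1 = 11100001 → 3-byte char #1 = E1 9B 83.
Offset 3: leading byte 0x74 = 01110100 → 1-byte char #2 = 74.
Offset 4: leading byte 0xE3 = 11100011 → 3-byte char #3 = E3 9E AC.
Offset 7: leading byte 0xE4 = 11100100 → 3-byte char #4 = E4 B0 A1.
Offset 10: leading byte 0xE4 = 11100100 → 3-byte char #5 = E4 9E 85.
Offset 13: leading byte 0xD0 = 11010000 → 2-byte char #6 = D0 BE.
Offset 15: leading byte 0xE8 = 11101000 → 3-byte char #7 = E8 92 8D.
Offset 18: leading byte 0xF0 = 11110000 → 4-byte char #8 = F0 A3 B6 A4.
Offset 22: leading byte 0xE4 = 11100100 → 3-byte char #9 = E4 9F A3.
Leading byte 0xE4 = 11100100 matches 1110xxxx → 3-byte sequence.
Byte 1: 0xE4 = 11100100, payload 0100 (4 bits).
Byte 2: 0x9F = 10011111 (10xxxxxx ✓), payload 011111.
Byte 3: 0xA3 = 10100011 (10xxxxxx ✓), payload 100011.
Concatenate: 0100011111100011 = 0x47E3 (16 bits → U+47E3).

U+47E3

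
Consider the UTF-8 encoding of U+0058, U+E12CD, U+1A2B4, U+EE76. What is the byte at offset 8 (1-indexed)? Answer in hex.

0x8A

1-indexed offset 8 is 0-indexed offset 7.
U+0058 → 1-byte form 58 at offsets 0–0.
U+E12CD → 4-byte form F3 A1 8B 8D at offsets 1–4.
U+1A2B4 → 4-byte form F0 9A 8A B4 at offsets 5–8.
Offset 7 falls in char 3's range; it's byte 3 of F0 9A 8A B4 = 0x8A.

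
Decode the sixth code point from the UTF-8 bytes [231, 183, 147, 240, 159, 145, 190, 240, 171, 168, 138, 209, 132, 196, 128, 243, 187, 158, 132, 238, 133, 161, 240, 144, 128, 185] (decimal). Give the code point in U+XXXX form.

U+FB784

Offset 0: leading byte 0xE7 = 11100111 → 3-byte char #1 = E7 B7 93.
Offset 3: leading byte 0xF0 = 11110000 → 4-byte char #2 = F0 9F 91 BE.
Offset 7: leading byte 0xF0 = 11110000 → 4-byte char #3 = F0 AB A8 8A.
Offset 11: leading byte 0xD1 = 11010001 → 2-byte char #4 = D1 84.
Offset 13: leading byte 0xC4 = 11000100 → 2-byte char #5 = C4 80.
Offset 15: leading byte 0xF3 = 11110011 → 4-byte char #6 = F3 BB 9E 84.
Leading byte 0xF3 = 11110011 matches 11110xxx → 4-byte sequence.
Byte 1: 0xF3 = 11110011, payload 011 (3 bits).
Byte 2: 0xBB = 10111011 (10xxxxxx ✓), payload 111011.
Byte 3: 0x9E = 10011110 (10xxxxxx ✓), payload 011110.
Byte 4: 0x84 = 10000100 (10xxxxxx ✓), payload 000100.
Concatenate: 011111011011110000100 = 0xFB784 (21 bits → U+FB784).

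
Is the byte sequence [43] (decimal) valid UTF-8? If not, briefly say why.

valid

Leading byte 0x2B = 00101011 → 1-byte form.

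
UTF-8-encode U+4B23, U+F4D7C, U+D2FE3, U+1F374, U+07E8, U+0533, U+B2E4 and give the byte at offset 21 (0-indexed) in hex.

U+4B23 → 3-byte form E4 AC A3 at offsets 0–2.
U+F4D7C → 4-byte form F3 B4 B5 BC at offsets 3–6.
U+D2FE3 → 4-byte form F3 92 BF A3 at offsets 7–10.
U+1F374 → 4-byte form F0 9F 8D B4 at offsets 11–14.
U+07E8 → 2-byte form DF A8 at offsets 15–16.
U+0533 → 2-byte form D4 B3 at offsets 17–18.
U+B2E4 → 3-byte form EB 8B A4 at offsets 19–21.
Offset 21 falls in char 7's range; it's byte 3 of EB 8B A4 = 0xA4.

0xA4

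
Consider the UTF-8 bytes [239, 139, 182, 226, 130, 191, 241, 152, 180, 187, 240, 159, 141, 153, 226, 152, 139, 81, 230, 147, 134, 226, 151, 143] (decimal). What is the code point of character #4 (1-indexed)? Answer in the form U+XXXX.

Offset 0: leading byte 0xEF = 11101111 → 3-byte char #1 = EF 8B B6.
Offset 3: leading byte 0xE2 = 11100010 → 3-byte char #2 = E2 82 BF.
Offset 6: leading byte 0xF1 = 11110001 → 4-byte char #3 = F1 98 B4 BB.
Offset 10: leading byte 0xF0 = 11110000 → 4-byte char #4 = F0 9F 8D 99.
Leading byte 0xF0 = 11110000 matches 11110xxx → 4-byte sequence.
Byte 1: 0xF0 = 11110000, payload 000 (3 bits).
Byte 2: 0x9F = 10011111 (10xxxxxx ✓), payload 011111.
Byte 3: 0x8D = 10001101 (10xxxxxx ✓), payload 001101.
Byte 4: 0x99 = 10011001 (10xxxxxx ✓), payload 011001.
Concatenate: 000011111001101011001 = 0x1F359 (21 bits → U+1F359).

U+1F359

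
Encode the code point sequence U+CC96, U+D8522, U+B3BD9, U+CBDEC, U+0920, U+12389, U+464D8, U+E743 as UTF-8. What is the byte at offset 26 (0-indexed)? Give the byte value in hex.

0xEE

U+CC96 → 3-byte form EC B2 96 at offsets 0–2.
U+D8522 → 4-byte form F3 98 94 A2 at offsets 3–6.
U+B3BD9 → 4-byte form F2 B3 AF 99 at offsets 7–10.
U+CBDEC → 4-byte form F3 8B B7 AC at offsets 11–14.
U+0920 → 3-byte form E0 A4 A0 at offsets 15–17.
U+12389 → 4-byte form F0 92 8E 89 at offsets 18–21.
U+464D8 → 4-byte form F1 86 93 98 at offsets 22–25.
U+E743 → 3-byte form EE 9D 83 at offsets 26–28.
Offset 26 falls in char 8's range; it's byte 1 of EE 9D 83 = 0xEE.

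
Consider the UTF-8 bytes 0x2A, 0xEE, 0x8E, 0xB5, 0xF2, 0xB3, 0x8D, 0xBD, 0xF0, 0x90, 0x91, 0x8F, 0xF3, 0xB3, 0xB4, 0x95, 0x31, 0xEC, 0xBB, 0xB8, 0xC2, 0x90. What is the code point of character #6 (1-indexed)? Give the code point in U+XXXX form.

Offset 0: leading byte 0x2A = 00101010 → 1-byte char #1 = 2A.
Offset 1: leading byte 0xEE = 11101110 → 3-byte char #2 = EE 8E B5.
Offset 4: leading byte 0xF2 = 11110010 → 4-byte char #3 = F2 B3 8D BD.
Offset 8: leading byte 0xF0 = 11110000 → 4-byte char #4 = F0 90 91 8F.
Offset 12: leading byte 0xF3 = 11110011 → 4-byte char #5 = F3 B3 B4 95.
Offset 16: leading byte 0x31 = 00110001 → 1-byte char #6 = 31.
Leading byte 0x31 = 00110001 matches 0xxxxxxx → 1-byte sequence.
Byte 1: 0x31 = 00110001, payload 0110001 (7 bits).
Concatenate: 0110001 = 0x31 (7 bits → U+0031).

U+0031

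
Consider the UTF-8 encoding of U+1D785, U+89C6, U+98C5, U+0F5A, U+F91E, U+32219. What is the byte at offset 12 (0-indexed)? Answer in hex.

U+1D785 → 4-byte form F0 9D 9E 85 at offsets 0–3.
U+89C6 → 3-byte form E8 A7 86 at offsets 4–6.
U+98C5 → 3-byte form E9 A3 85 at offsets 7–9.
U+0F5A → 3-byte form E0 BD 9A at offsets 10–12.
Offset 12 falls in char 4's range; it's byte 3 of E0 BD 9A = 0x9A.

0x9A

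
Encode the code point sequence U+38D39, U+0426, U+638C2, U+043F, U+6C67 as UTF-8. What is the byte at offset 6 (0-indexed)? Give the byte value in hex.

0xF1

U+38D39 → 4-byte form F0 B8 B4 B9 at offsets 0–3.
U+0426 → 2-byte form D0 A6 at offsets 4–5.
U+638C2 → 4-byte form F1 A3 A3 82 at offsets 6–9.
Offset 6 falls in char 3's range; it's byte 1 of F1 A3 A3 82 = 0xF1.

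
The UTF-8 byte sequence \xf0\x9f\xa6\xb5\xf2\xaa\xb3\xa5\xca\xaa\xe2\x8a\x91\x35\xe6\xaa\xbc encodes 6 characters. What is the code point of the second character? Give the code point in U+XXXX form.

U+AACE5

Offset 0: leading byte 0xF0 = 11110000 → 4-byte char #1 = F0 9F A6 B5.
Offset 4: leading byte 0xF2 = 11110010 → 4-byte char #2 = F2 AA B3 A5.
Leading byte 0xF2 = 11110010 matches 11110xxx → 4-byte sequence.
Byte 1: 0xF2 = 11110010, payload 010 (3 bits).
Byte 2: 0xAA = 10101010 (10xxxxxx ✓), payload 101010.
Byte 3: 0xB3 = 10110011 (10xxxxxx ✓), payload 110011.
Byte 4: 0xA5 = 10100101 (10xxxxxx ✓), payload 100101.
Concatenate: 010101010110011100101 = 0xAACE5 (21 bits → U+AACE5).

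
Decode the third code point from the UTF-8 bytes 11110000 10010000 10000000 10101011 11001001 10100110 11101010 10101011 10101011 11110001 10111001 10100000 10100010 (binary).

Offset 0: leading byte 0xF0 = 11110000 → 4-byte char #1 = F0 90 80 AB.
Offset 4: leading byte 0xC9 = 11001001 → 2-byte char #2 = C9 A6.
Offset 6: leading byte 0xEA = 11101010 → 3-byte char #3 = EA AB AB.
Leading byte 0xEA = 11101010 matches 1110xxxx → 3-byte sequence.
Byte 1: 0xEA = 11101010, payload 1010 (4 bits).
Byte 2: 0xAB = 10101011 (10xxxxxx ✓), payload 101011.
Byte 3: 0xAB = 10101011 (10xxxxxx ✓), payload 101011.
Concatenate: 1010101011101011 = 0xAAEB (16 bits → U+AAEB).

U+AAEB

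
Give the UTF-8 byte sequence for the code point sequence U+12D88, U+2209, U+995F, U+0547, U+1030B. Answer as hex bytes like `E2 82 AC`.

F0 92 B6 88 E2 88 89 E9 A5 9F D5 87 F0 90 8C 8B

U+12D88: 4-byte form → F0 92 B6 88.
U+2209: 3-byte form → E2 88 89.
U+995F: 3-byte form → E9 A5 9F.
U+0547: 2-byte form → D5 87.
U+1030B: 4-byte form → F0 90 8C 8B.
Concatenated (16 bytes): F0 92 B6 88 E2 88 89 E9 A5 9F D5 87 F0 90 8C 8B.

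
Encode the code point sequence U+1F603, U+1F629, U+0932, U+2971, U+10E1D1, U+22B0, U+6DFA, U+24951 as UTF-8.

F0 9F 98 83 F0 9F 98 A9 E0 A4 B2 E2 A5 B1 F4 8E 87 91 E2 8A B0 E6 B7 BA F0 A4 A5 91

U+1F603: 4-byte form → F0 9F 98 83.
U+1F629: 4-byte form → F0 9F 98 A9.
U+0932: 3-byte form → E0 A4 B2.
U+2971: 3-byte form → E2 A5 B1.
U+10E1D1: 4-byte form → F4 8E 87 91.
U+22B0: 3-byte form → E2 8A B0.
U+6DFA: 3-byte form → E6 B7 BA.
U+24951: 4-byte form → F0 A4 A5 91.
Concatenated (28 bytes): F0 9F 98 83 F0 9F 98 A9 E0 A4 B2 E2 A5 B1 F4 8E 87 91 E2 8A B0 E6 B7 BA F0 A4 A5 91.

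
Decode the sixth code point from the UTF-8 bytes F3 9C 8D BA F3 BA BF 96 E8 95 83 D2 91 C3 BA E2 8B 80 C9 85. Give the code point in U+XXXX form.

U+22C0

Offset 0: leading byte 0xF3 = 11110011 → 4-byte char #1 = F3 9C 8D BA.
Offset 4: leading byte 0xF3 = 11110011 → 4-byte char #2 = F3 BA BF 96.
Offset 8: leading byte 0xE8 = 11101000 → 3-byte char #3 = E8 95 83.
Offset 11: leading byte 0xD2 = 11010010 → 2-byte char #4 = D2 91.
Offset 13: leading byte 0xC3 = 11000011 → 2-byte char #5 = C3 BA.
Offset 15: leading byte 0xE2 = 11100010 → 3-byte char #6 = E2 8B 80.
Leading byte 0xE2 = 11100010 matches 1110xxxx → 3-byte sequence.
Byte 1: 0xE2 = 11100010, payload 0010 (4 bits).
Byte 2: 0x8B = 10001011 (10xxxxxx ✓), payload 001011.
Byte 3: 0x80 = 10000000 (10xxxxxx ✓), payload 000000.
Concatenate: 0010001011000000 = 0x22C0 (16 bits → U+22C0).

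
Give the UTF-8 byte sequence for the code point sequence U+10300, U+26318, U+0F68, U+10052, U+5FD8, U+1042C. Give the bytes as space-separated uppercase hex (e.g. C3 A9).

U+10300: 4-byte form → F0 90 8C 80.
U+26318: 4-byte form → F0 A6 8C 98.
U+0F68: 3-byte form → E0 BD A8.
U+10052: 4-byte form → F0 90 81 92.
U+5FD8: 3-byte form → E5 BF 98.
U+1042C: 4-byte form → F0 90 90 AC.
Concatenated (22 bytes): F0 90 8C 80 F0 A6 8C 98 E0 BD A8 F0 90 81 92 E5 BF 98 F0 90 90 AC.

F0 90 8C 80 F0 A6 8C 98 E0 BD A8 F0 90 81 92 E5 BF 98 F0 90 90 AC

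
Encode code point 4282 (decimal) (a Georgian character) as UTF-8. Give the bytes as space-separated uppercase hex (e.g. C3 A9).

E1 82 BA

U+10BA = 0x10BA = 4282 decimal. In range U+0800–U+FFFF → 3-byte form: 1110xxxx 10xxxxxx 10xxxxxx.
Binary (16 bits): 0001000010111010.
Split 4+6+6: 0001 | 000010 | 111010.
Byte 1: 11100001 = 0xE1.
Byte 2: 10000010 = 0x82.
Byte 3: 10111010 = 0xBA.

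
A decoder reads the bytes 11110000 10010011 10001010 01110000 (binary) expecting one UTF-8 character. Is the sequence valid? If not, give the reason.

Leading byte 0xF0 = 11110000 → 4-byte form.
Byte 4 is 0x70 = 01110000, which is not 10xxxxxx — expected a continuation byte.

invalid (non-continuation byte where continuation expected)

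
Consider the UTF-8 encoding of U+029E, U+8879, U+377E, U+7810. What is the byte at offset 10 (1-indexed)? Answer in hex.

1-indexed offset 10 is 0-indexed offset 9.
U+029E → 2-byte form CA 9E at offsets 0–1.
U+8879 → 3-byte form E8 A1 B9 at offsets 2–4.
U+377E → 3-byte form E3 9D BE at offsets 5–7.
U+7810 → 3-byte form E7 A0 90 at offsets 8–10.
Offset 9 falls in char 4's range; it's byte 2 of E7 A0 90 = 0xA0.

0xA0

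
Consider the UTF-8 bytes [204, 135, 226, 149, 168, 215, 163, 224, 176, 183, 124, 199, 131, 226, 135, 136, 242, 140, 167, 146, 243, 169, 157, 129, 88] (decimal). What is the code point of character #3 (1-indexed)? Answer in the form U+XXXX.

U+05E3

Offset 0: leading byte 0xCC = 11001100 → 2-byte char #1 = CC 87.
Offset 2: leading byte 0xE2 = 11100010 → 3-byte char #2 = E2 95 A8.
Offset 5: leading byte 0xD7 = 11010111 → 2-byte char #3 = D7 A3.
Leading byte 0xD7 = 11010111 matches 110xxxxx → 2-byte sequence.
Byte 1: 0xD7 = 11010111, payload 10111 (5 bits).
Byte 2: 0xA3 = 10100011 (10xxxxxx ✓), payload 100011.
Concatenate: 10111100011 = 0x5E3 (11 bits → U+05E3).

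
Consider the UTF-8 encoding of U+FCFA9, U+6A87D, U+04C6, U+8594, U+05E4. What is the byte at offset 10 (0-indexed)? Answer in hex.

U+FCFA9 → 4-byte form F3 BC BE A9 at offsets 0–3.
U+6A87D → 4-byte form F1 AA A1 BD at offsets 4–7.
U+04C6 → 2-byte form D3 86 at offsets 8–9.
U+8594 → 3-byte form E8 96 94 at offsets 10–12.
Offset 10 falls in char 4's range; it's byte 1 of E8 96 94 = 0xE8.

0xE8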